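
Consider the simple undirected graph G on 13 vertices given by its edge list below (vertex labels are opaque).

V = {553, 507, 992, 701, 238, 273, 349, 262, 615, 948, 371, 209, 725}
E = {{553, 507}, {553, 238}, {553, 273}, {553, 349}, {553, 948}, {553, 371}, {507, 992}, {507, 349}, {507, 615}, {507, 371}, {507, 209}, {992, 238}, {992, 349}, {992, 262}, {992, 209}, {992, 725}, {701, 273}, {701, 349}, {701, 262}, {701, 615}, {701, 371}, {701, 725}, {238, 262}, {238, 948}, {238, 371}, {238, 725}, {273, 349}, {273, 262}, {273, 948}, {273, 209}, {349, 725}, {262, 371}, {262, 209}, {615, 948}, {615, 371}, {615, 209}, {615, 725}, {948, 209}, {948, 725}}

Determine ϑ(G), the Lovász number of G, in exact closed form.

deg(371) = 6; N(371) = {553, 507, 701, 238, 262, 615}.
N(507) = {553, 992, 349, 615, 371, 209}, |N(507)| = 6.
deg(273) = 6; N(273) = {553, 701, 349, 262, 948, 209}.
deg(615) = 6; N(615) = {507, 701, 948, 371, 209, 725}.
13-vertex 6-regular graph: Paley(13): SR with (k,λ,μ)=(6,2,3).
Distinct eigenvalues (to 3 d.p.): [6.0, 1.303, -2.303].
With N=13: ϑ(G) = 13·(-(-sqrt(13)/2 - 1/2))/(6−(-sqrt(13)/2 - 1/2)) = sqrt(13).
= 3.605551275… (decimal).

sqrt(13)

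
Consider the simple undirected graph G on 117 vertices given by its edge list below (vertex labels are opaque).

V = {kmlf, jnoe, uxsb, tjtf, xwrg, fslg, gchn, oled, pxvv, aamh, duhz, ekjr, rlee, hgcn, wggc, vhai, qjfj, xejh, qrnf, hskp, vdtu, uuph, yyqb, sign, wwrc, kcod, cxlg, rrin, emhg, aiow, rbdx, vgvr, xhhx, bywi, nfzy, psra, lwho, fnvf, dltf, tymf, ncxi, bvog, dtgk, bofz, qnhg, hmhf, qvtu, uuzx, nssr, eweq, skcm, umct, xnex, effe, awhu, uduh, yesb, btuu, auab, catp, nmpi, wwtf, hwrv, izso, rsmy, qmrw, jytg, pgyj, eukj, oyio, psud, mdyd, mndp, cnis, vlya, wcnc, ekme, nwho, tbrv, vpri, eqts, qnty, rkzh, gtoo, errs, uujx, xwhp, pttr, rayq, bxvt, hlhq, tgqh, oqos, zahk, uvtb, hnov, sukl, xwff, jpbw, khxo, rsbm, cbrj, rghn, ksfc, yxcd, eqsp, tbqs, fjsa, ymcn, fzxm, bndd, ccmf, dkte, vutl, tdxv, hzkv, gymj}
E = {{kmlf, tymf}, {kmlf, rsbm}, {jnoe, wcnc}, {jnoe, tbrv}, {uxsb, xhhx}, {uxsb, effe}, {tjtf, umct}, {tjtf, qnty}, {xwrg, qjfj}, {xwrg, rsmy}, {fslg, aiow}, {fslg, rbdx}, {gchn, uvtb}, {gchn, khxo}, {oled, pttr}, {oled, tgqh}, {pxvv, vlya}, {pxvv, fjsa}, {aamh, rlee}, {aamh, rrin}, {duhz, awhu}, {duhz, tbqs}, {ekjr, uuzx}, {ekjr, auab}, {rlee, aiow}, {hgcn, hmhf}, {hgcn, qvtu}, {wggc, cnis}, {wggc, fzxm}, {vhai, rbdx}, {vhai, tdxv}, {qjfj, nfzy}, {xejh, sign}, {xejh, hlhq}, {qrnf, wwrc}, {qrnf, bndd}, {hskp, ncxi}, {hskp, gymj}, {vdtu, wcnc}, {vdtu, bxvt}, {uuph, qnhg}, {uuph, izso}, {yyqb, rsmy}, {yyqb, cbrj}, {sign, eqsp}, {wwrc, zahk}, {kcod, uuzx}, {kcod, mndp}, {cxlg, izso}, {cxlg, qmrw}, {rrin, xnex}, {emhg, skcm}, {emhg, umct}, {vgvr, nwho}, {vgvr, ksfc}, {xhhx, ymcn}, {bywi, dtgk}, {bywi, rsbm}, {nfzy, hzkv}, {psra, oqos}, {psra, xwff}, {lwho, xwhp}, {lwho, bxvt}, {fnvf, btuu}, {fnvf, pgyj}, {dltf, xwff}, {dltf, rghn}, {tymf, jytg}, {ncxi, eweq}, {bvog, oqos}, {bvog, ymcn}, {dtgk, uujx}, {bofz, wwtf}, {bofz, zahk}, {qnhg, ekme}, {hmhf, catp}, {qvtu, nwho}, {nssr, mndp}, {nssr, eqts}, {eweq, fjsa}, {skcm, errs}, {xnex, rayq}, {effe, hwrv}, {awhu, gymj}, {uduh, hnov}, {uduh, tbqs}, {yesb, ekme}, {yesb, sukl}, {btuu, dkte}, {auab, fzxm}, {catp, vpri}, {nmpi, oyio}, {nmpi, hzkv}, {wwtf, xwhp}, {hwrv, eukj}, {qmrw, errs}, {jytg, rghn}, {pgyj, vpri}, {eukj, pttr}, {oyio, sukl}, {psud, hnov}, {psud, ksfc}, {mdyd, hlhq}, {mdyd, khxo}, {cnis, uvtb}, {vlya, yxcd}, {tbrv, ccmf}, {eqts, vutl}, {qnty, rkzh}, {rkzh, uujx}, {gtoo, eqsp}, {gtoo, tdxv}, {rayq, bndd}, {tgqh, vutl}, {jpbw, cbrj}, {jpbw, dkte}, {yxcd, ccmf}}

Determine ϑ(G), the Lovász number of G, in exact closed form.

117*cos(pi/117)/(cos(pi/117) + 1)

deg(xnex) = 2; N(xnex) = {rrin, rayq}.
Vertex pxvv has 2 neighbors: vlya, fjsa.
Vertex wggc has 2 neighbors: cnis, fzxm.
Vertex hzkv has 2 neighbors: nfzy, nmpi.
117-vertex 2-regular graph: a single 117-cycle (edge-transitive).
The 59 distinct eigenvalues: [2.0, 1.997117, 1.988475, 1.974101, 1.954034, 1.928333, 1.897073, 1.860343, 1.818249, 1.770912, 1.71847, 1.661072, 1.598886, 1.532089, 1.460875, 1.385449, 1.306028, 1.222842, 1.136129, 1.046142, 0.953137, 0.857385, 0.759161, 0.658748, 0.556435, 0.452518, 0.347296, 0.241073, 0.134155, 0.02685, -0.080532, -0.187682, -0.294291, -0.400051, -0.504658, -0.60781, -0.70921, -0.808564, -0.905588, -1.0, -1.091529, -1.179911, -1.264891, -1.346224, -1.423675, -1.497021, -1.566052, -1.630567, -1.69038, -1.74532, -1.795227, -1.839959, -1.879385, -1.913393, -1.941884, -1.964775, -1.982002, -1.993515, -1.999279].
λ_max=2, λ_min=-2*cos(pi/117); ϑ = −117·λ_min/(λ_max−λ_min) = 117*cos(pi/117)/(cos(pi/117) + 1).
Numerically 58.489454284.
Lovász sandwich 58 ≤ 117*cos(pi/117)/(cos(pi/117) + 1) ≤ 59: both strict.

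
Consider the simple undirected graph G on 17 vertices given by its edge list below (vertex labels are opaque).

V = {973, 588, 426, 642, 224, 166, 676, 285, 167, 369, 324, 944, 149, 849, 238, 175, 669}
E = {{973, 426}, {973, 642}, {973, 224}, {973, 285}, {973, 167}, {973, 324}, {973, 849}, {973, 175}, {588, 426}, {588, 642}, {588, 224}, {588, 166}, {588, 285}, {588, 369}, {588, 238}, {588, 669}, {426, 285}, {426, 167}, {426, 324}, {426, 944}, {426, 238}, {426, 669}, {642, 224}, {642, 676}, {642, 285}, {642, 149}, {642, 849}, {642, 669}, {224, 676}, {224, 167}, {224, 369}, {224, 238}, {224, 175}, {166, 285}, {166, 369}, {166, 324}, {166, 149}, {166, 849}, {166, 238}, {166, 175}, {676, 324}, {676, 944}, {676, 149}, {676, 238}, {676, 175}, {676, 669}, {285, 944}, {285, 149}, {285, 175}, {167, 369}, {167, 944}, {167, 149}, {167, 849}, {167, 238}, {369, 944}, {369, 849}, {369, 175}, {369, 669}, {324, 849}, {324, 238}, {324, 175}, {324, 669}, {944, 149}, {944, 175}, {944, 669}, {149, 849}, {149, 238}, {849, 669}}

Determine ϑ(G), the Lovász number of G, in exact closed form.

Vertex 426 has 8 neighbors: 973, 588, 285, 167, 324, 944, 238, 669.
deg(588) = 8; N(588) = {426, 642, 224, 166, 285, 369, 238, 669}.
Vertex 369 has 8 neighbors: 588, 224, 166, 167, 944, 849, 175, 669.
Vertex 973 has 8 neighbors: 426, 642, 224, 285, 167, 324, 849, 175.
G on 17 vertices is 8-regular; SR(17,8,3,4) — a Paley graph.
A has 3 distinct eigenvalues ≈ [8.0, 1.561553, -2.561553].
Lovász: ϑ = −17(-sqrt(17)/2 - 1/2)/(8+-(-sqrt(17)/2 - 1/2)) = sqrt(17).
= 4.12310563… (decimal).

sqrt(17)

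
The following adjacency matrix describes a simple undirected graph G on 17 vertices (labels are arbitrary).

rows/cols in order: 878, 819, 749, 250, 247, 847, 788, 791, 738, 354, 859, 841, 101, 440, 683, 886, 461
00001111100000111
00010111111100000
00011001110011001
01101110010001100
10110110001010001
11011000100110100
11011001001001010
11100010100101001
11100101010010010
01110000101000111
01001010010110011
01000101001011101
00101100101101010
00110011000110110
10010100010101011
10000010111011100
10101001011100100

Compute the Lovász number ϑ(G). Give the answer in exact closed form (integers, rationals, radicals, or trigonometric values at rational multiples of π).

deg(461) = 8; N(461) = {878, 749, 247, 791, 354, 859, 841, 683}.
deg(819) = 8; N(819) = {250, 847, 788, 791, 738, 354, 859, 841}.
Vertex 738 has 8 neighbors: 878, 819, 749, 847, 791, 354, 101, 886.
Vertex 749 has 8 neighbors: 250, 247, 791, 738, 354, 101, 440, 461.
Every vertex has degree 8 (N=17); Paley(17): SR with (k,λ,μ)=(8,3,4).
The 3 distinct eigenvalues: [8.0, 1.5616, -2.5616].
ϑ = −N·λ_min/(λ_max−λ_min) = −17·(-sqrt(17)/2 - 1/2)/(8−(-sqrt(17)/2 - 1/2)) = sqrt(17).
Numerically 4.123106.

sqrt(17)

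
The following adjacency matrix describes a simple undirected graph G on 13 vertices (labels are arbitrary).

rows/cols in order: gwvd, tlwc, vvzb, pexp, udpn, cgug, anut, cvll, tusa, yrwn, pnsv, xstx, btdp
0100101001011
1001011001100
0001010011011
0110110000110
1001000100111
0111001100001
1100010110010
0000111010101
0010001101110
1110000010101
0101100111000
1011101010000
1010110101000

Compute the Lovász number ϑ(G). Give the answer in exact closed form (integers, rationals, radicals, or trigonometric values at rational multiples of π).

sqrt(13)

Vertex xstx has 6 neighbors: gwvd, vvzb, pexp, udpn, anut, tusa.
N(cvll) = {udpn, cgug, anut, tusa, pnsv, btdp}, |N(cvll)| = 6.
deg(pexp) = 6; N(pexp) = {tlwc, vvzb, udpn, cgug, pnsv, xstx}.
Vertex btdp has 6 neighbors: gwvd, vvzb, udpn, cgug, cvll, yrwn.
G on 13 vertices is 6-regular; Paley(13): SR with (k,λ,μ)=(6,2,3).
A has 3 distinct eigenvalues ≈ [6.0, 1.3028, -2.3028].
ϑ = −N·λ_min/(λ_max−λ_min) = −13·(-sqrt(13)/2 - 1/2)/(6−(-sqrt(13)/2 - 1/2)) = sqrt(13).
= 3.6056… (decimal).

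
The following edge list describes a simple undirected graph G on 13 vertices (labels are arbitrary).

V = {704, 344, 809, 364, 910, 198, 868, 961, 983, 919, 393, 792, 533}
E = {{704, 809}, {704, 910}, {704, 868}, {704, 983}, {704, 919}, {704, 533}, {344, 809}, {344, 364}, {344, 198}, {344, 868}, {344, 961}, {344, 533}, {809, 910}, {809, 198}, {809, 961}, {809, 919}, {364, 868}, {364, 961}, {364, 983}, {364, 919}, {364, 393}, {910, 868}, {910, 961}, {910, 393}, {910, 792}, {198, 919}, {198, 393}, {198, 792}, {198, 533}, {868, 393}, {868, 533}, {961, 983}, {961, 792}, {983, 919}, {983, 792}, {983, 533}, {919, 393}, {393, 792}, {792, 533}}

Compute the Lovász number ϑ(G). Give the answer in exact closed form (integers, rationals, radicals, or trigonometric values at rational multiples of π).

sqrt(13)

N(961) = {344, 809, 364, 910, 983, 792}, |N(961)| = 6.
deg(704) = 6; N(704) = {809, 910, 868, 983, 919, 533}.
Vertex 919 has 6 neighbors: 704, 809, 364, 198, 983, 393.
deg(344) = 6; N(344) = {809, 364, 198, 868, 961, 533}.
Regular of degree 6 on 13 vertices: SR(13,6,2,3) — a Paley graph.
Distinct eigenvalues (to 6 d.p.): [6.0, 1.302776, -2.302776].
With N=13: ϑ(G) = 13·(-(-sqrt(13)/2 - 1/2))/(6−(-sqrt(13)/2 - 1/2)) = sqrt(13).
Numerically 3.605551275.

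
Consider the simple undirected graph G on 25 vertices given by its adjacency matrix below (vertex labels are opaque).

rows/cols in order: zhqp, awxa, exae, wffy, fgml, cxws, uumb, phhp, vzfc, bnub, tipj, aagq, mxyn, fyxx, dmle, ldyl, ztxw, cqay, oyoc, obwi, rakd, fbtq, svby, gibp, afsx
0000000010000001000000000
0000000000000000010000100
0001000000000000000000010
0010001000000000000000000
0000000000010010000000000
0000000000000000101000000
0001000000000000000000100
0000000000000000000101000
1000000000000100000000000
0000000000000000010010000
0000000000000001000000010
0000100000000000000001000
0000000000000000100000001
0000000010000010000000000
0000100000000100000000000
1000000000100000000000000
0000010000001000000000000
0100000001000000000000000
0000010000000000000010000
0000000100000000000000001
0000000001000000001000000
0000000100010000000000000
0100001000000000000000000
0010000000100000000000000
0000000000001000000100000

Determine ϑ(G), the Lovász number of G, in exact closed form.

25*cos(pi/25)/(cos(pi/25) + 1)

deg(phhp) = 2; N(phhp) = {obwi, fbtq}.
Vertex oyoc has 2 neighbors: cxws, rakd.
deg(cxws) = 2; N(cxws) = {ztxw, oyoc}.
deg(exae) = 2; N(exae) = {wffy, gibp}.
Regular of degree 2 on 25 vertices: the odd cycle C_{25}.
The 13 distinct eigenvalues: [2.0, 1.937166, 1.752613, 1.457937, 1.071654, 0.618034, 0.125581, -0.374763, -0.851559, -1.274848, -1.618034, -1.859553, -1.984229].
Lovász (edge-transitive): ϑ = −25·(-2*cos(pi/25))/((2)−(-2*cos(pi/25))) = 25*cos(pi/25)/(cos(pi/25) + 1).
= 12.45052181… (decimal).
12 ≤ 25*cos(pi/25)/(cos(pi/25) + 1) ≤ 13: both strict.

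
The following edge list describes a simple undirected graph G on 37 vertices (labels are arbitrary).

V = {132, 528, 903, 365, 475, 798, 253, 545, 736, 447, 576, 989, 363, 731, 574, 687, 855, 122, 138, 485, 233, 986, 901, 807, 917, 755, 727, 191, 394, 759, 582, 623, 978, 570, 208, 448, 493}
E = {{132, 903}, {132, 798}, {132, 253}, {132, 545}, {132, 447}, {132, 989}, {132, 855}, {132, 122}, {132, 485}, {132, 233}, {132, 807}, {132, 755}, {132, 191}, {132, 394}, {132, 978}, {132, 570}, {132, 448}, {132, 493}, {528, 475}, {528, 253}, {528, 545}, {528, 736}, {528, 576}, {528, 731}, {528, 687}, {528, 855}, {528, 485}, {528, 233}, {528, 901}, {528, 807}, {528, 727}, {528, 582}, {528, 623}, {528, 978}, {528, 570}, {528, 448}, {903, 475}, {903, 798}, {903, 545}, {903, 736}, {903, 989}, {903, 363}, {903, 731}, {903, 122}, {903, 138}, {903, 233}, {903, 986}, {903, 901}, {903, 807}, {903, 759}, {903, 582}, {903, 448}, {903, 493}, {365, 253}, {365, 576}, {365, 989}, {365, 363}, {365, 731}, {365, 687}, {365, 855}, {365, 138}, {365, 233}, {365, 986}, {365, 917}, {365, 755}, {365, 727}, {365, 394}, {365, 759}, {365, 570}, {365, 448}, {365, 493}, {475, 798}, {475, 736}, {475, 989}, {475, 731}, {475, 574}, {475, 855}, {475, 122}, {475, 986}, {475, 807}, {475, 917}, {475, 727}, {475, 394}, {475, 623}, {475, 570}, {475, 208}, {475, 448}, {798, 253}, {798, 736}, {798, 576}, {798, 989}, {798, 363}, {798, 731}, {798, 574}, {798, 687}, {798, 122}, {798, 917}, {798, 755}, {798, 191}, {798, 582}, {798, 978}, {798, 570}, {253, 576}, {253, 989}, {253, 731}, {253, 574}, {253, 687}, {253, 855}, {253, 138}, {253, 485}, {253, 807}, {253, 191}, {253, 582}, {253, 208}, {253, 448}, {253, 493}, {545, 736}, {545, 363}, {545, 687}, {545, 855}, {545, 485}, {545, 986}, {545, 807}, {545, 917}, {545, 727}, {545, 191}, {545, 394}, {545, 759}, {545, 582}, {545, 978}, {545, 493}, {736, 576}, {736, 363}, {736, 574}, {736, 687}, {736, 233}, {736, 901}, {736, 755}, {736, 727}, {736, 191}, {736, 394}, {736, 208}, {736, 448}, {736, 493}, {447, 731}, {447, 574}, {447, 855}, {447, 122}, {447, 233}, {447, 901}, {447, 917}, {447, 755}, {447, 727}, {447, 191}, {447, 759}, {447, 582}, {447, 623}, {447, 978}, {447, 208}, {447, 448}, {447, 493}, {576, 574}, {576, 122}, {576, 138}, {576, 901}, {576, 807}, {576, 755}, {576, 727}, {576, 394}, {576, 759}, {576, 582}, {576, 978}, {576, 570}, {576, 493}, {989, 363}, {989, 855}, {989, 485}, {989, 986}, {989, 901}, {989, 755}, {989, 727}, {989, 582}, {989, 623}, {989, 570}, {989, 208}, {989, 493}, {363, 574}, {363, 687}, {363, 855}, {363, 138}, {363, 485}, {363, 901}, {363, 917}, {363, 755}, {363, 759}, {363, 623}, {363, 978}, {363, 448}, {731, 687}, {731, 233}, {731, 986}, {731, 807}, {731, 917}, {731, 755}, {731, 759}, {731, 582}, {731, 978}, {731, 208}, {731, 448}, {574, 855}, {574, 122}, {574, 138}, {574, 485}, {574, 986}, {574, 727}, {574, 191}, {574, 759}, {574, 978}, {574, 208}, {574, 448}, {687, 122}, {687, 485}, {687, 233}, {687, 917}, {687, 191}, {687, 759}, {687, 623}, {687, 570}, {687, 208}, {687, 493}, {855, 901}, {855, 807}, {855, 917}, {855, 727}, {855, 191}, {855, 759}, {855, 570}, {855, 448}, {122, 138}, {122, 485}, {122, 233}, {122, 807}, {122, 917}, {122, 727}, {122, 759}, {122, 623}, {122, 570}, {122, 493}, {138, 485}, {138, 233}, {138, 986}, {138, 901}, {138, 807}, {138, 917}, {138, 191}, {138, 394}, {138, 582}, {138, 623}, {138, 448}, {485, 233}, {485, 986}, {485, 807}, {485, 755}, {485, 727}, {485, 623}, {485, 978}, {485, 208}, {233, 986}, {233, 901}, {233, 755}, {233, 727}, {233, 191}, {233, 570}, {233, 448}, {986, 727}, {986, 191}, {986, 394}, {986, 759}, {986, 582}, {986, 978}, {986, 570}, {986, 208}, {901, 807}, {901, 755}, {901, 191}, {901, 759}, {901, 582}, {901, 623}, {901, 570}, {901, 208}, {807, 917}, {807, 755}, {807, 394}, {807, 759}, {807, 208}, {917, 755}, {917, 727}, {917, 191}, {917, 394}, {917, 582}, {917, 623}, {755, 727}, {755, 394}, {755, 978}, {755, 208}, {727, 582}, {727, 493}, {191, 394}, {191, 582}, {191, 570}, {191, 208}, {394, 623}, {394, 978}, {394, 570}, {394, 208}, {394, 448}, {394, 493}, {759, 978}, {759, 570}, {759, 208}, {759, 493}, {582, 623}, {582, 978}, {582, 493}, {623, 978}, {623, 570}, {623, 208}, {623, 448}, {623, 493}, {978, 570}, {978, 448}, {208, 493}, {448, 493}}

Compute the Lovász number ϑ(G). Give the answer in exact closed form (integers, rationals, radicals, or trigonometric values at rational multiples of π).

sqrt(37)

N(903) = {132, 475, 798, 545, 736, 989, 363, 731, 122, 138, 233, 986, 901, 807, 759, 582, 448, 493}, |N(903)| = 18.
deg(917) = 18; N(917) = {365, 475, 798, 545, 447, 363, 731, 687, 855, 122, 138, 807, 755, 727, 191, 394, 582, 623}.
N(138) = {903, 365, 253, 576, 363, 574, 122, 485, 233, 986, 901, 807, 917, 191, 394, 582, 623, 448}, |N(138)| = 18.
deg(798) = 18; N(798) = {132, 903, 475, 253, 736, 576, 989, 363, 731, 574, 687, 122, 917, 755, 191, 582, 978, 570}.
37-vertex 18-regular graph: Paley(37): SR with (k,λ,μ)=(18,8,9).
The 3 distinct eigenvalues: [18.0, 2.5414, -3.5414].
Lovász: ϑ = −37(-sqrt(37)/2 - 1/2)/(18+-(-sqrt(37)/2 - 1/2)) = sqrt(37).
ϑ(G) ≈ 6.082763.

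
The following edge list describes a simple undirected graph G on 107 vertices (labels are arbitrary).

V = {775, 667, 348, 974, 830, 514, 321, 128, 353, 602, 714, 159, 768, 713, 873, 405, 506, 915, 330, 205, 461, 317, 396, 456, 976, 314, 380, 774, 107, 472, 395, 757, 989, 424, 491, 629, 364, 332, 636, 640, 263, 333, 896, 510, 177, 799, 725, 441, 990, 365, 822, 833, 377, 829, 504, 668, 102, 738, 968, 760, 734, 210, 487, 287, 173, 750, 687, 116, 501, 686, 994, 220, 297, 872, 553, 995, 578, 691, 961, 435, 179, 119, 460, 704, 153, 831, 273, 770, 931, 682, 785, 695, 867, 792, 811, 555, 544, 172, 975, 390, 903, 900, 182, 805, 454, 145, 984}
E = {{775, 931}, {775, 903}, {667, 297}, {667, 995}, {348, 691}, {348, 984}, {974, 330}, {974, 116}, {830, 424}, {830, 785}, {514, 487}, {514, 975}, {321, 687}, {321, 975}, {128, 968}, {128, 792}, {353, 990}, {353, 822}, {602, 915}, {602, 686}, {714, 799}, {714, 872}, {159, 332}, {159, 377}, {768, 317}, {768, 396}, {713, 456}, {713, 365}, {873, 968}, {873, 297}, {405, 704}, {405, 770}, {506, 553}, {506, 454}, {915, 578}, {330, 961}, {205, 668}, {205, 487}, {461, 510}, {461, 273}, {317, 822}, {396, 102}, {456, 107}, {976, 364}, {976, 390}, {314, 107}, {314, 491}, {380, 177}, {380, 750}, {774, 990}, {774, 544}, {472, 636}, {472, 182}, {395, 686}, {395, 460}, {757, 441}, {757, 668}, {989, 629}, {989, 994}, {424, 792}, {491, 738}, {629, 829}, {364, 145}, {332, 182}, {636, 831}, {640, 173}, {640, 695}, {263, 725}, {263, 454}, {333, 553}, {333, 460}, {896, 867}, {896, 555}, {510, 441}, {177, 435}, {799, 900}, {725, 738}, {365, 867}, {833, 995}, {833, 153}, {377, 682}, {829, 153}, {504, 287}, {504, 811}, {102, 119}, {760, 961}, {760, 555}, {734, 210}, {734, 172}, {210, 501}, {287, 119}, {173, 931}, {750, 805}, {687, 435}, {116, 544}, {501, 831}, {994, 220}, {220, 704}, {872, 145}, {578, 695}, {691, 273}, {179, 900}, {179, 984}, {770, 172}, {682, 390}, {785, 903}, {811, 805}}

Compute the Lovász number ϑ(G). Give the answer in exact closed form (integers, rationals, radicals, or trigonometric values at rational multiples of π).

N(116) = {974, 544}, |N(116)| = 2.
deg(873) = 2; N(873) = {968, 297}.
N(831) = {636, 501}, |N(831)| = 2.
Vertex 380 has 2 neighbors: 177, 750.
Every vertex has degree 2 (N=107); connected 2-regular on 107 ⇒ C_{107}.
The 54 distinct eigenvalues: [2.0, 1.996553, 1.986223, 1.969046, 1.945082, 1.914413, 1.877144, 1.833404, 1.783344, 1.727137, 1.664975, 1.597075, 1.523668, 1.44501, 1.36137, 1.273037, 1.180316, 1.083526, 0.983001, 0.879087, 0.772143, 0.662537, 0.550647, 0.43686, 0.321566, 0.205163, 0.088054, -0.02936, -0.146672, -0.263478, -0.379376, -0.493966, -0.606854, -0.717649, -0.825971, -0.931446, -1.033709, -1.132409, -1.227206, -1.317772, -1.403795, -1.484979, -1.561044, -1.631728, -1.696787, -1.755997, -1.809154, -1.856074, -1.896596, -1.930579, -1.957908, -1.978487, -1.992247, -1.999138].
−107·(-2*cos(pi/107)) / ((2)−(-2*cos(pi/107))) = 107*cos(pi/107)/(cos(pi/107) + 1) = ϑ(G).
≈ 53.488468432 (to 9 d.p.).
53 ≤ 107*cos(pi/107)/(cos(pi/107) + 1) ≤ 54: both strict.

107*cos(pi/107)/(cos(pi/107) + 1)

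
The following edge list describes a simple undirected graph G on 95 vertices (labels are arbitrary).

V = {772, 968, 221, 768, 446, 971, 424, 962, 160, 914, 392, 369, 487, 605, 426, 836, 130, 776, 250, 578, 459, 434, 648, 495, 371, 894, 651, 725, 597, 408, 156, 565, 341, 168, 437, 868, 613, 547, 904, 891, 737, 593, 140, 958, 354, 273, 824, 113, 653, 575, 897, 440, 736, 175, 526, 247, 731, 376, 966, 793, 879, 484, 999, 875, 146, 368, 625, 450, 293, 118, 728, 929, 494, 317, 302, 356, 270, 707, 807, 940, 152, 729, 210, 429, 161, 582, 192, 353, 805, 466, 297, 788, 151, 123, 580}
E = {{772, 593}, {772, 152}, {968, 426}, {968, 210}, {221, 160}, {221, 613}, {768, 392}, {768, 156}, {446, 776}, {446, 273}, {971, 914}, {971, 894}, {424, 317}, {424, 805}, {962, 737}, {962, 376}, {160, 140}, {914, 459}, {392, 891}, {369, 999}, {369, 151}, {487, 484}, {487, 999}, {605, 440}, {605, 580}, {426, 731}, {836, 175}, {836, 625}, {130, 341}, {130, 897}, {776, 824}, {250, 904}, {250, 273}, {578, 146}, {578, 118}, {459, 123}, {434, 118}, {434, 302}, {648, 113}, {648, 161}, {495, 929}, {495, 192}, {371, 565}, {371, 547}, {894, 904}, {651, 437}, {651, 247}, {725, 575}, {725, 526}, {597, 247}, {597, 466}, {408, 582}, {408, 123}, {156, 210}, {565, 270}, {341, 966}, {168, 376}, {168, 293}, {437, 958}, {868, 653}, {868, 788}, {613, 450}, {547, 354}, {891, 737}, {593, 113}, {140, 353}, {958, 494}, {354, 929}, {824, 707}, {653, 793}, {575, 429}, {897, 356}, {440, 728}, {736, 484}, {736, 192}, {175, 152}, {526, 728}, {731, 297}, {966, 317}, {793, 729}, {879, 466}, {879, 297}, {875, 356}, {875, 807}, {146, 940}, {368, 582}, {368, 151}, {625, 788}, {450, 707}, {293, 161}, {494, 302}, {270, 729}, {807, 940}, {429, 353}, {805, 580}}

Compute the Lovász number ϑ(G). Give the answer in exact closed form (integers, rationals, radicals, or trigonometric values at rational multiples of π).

95*cos(pi/95)/(cos(pi/95) + 1)

deg(368) = 2; N(368) = {582, 151}.
Vertex 891 has 2 neighbors: 392, 737.
Vertex 302 has 2 neighbors: 434, 494.
deg(192) = 2; N(192) = {495, 736}.
2-regular, N=95; this is C_{95}, the 95-cycle.
A has 48 distinct eigenvalues ≈ [2.0, 1.996, 1.983, 1.961, 1.93, 1.892, 1.845, 1.789, 1.727, 1.656, 1.578, 1.494, 1.402, 1.305, 1.202, 1.094, 0.981, 0.864, 0.742, 0.618, 0.491, 0.362, 0.231, 0.099, -0.033, -0.165, -0.297, -0.427, -0.555, -0.681, -0.803, -0.923, -1.038, -1.149, -1.254, -1.355, -1.449, -1.537, -1.618, -1.692, -1.759, -1.818, -1.869, -1.912, -1.947, -1.973, -1.99, -1.999].
−95·(-2*cos(pi/95)) / ((2)−(-2*cos(pi/95))) = 95*cos(pi/95)/(cos(pi/95) + 1) = ϑ(G).
ϑ(G) ≈ 47.48701131.
47 ≤ 95*cos(pi/95)/(cos(pi/95) + 1) ≤ 48: both strict.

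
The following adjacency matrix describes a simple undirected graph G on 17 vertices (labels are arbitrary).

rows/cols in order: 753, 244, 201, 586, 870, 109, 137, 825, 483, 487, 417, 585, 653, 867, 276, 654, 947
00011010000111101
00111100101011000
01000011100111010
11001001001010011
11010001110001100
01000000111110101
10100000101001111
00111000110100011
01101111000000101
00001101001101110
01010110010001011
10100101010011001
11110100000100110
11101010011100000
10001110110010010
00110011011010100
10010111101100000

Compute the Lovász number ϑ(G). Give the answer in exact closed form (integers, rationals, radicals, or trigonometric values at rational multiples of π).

sqrt(17)

N(109) = {244, 483, 487, 417, 585, 653, 276, 947}, |N(109)| = 8.
deg(753) = 8; N(753) = {586, 870, 137, 585, 653, 867, 276, 947}.
N(276) = {753, 870, 109, 137, 483, 487, 653, 654}, |N(276)| = 8.
deg(825) = 8; N(825) = {201, 586, 870, 483, 487, 585, 654, 947}.
G on 17 vertices is 8-regular; Paley(17): SR with (k,λ,μ)=(8,3,4).
spec(A) ≈ [8.0, 1.56155, -2.56155] (distinct, 5 d.p.).
λ_max=8, λ_min=-sqrt(17)/2 - 1/2; ϑ = −17·λ_min/(λ_max−λ_min) = sqrt(17).
Numerically 4.1231056.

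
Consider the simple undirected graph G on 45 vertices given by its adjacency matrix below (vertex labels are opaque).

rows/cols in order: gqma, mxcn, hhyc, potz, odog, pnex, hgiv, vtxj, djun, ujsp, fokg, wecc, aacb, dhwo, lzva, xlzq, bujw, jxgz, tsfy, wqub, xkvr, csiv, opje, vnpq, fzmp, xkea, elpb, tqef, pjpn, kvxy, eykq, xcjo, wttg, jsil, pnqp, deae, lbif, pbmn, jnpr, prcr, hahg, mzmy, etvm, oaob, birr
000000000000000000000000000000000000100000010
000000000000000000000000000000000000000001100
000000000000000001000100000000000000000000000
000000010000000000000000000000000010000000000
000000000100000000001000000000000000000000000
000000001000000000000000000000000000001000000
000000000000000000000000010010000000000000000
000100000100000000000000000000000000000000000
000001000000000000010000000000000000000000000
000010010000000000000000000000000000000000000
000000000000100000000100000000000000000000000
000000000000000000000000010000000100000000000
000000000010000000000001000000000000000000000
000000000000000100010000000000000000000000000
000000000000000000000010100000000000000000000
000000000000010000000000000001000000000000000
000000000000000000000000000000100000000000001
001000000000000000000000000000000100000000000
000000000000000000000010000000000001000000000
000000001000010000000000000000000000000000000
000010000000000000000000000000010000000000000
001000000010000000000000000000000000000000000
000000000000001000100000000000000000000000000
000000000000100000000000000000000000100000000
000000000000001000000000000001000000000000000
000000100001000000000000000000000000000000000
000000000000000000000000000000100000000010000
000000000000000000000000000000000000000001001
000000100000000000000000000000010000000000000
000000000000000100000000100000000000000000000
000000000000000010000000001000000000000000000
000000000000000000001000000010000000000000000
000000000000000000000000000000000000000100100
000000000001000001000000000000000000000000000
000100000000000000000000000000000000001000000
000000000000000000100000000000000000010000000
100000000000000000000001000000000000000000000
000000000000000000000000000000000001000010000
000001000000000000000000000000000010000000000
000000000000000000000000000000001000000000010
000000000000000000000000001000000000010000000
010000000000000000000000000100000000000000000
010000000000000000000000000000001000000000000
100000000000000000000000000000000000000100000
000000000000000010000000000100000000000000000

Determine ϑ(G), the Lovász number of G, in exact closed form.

45*cos(pi/45)/(cos(pi/45) + 1)

Vertex birr has 2 neighbors: bujw, tqef.
N(tqef) = {mzmy, birr}, |N(tqef)| = 2.
deg(oaob) = 2; N(oaob) = {gqma, prcr}.
N(pbmn) = {deae, hahg}, |N(pbmn)| = 2.
Every vertex has degree 2 (N=45); this is C_{45}, the 45-cycle.
spec(A) ≈ [2.0, 1.981, 1.923, 1.827, 1.696, 1.532, 1.338, 1.118, 0.877, 0.618, 0.347, 0.07, -0.209, -0.484, -0.749, -1.0, -1.231, -1.439, -1.618, -1.766, -1.879, -1.956, -1.995] (distinct, 3 d.p.).
With N=45: ϑ(G) = 45·(-(-1)*2*cos(pi/45))/(2−(-2*cos(pi/45))) = 45*cos(pi/45)/(cos(pi/45) + 1).
ϑ(G) ≈ 22.47256.
Check 22 ≤ 45*cos(pi/45)/(cos(pi/45) + 1) ≤ 23: both strict.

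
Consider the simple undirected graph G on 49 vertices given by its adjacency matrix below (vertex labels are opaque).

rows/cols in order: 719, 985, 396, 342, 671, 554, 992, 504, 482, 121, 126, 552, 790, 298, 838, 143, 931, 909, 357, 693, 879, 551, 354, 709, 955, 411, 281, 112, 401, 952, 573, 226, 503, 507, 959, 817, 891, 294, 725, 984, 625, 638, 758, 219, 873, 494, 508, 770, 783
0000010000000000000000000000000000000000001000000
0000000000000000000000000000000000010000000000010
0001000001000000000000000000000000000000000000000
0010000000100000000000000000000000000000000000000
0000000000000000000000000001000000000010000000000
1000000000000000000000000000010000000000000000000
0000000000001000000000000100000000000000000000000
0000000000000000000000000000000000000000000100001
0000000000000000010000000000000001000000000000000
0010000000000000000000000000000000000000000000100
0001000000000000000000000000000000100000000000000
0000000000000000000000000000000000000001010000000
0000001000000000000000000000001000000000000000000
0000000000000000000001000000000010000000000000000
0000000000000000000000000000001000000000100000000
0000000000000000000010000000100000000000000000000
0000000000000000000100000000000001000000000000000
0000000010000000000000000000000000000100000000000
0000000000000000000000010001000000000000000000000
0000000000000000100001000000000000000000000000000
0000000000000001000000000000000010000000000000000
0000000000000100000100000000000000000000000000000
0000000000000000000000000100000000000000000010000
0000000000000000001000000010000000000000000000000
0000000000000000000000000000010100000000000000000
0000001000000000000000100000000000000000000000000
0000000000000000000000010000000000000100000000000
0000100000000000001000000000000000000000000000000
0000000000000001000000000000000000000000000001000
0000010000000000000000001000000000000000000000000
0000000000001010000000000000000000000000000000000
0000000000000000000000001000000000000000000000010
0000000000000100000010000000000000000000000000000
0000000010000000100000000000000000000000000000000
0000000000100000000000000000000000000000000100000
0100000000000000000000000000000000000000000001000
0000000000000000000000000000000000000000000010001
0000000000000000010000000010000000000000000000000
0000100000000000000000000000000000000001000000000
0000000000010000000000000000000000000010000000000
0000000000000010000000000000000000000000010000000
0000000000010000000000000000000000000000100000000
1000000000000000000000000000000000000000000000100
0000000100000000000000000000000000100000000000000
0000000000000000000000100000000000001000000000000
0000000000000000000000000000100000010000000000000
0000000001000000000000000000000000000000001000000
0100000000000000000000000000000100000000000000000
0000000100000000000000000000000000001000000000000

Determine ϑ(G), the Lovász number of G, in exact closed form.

49*cos(pi/49)/(cos(pi/49) + 1)

N(790) = {992, 573}, |N(790)| = 2.
deg(909) = 2; N(909) = {482, 294}.
N(959) = {126, 219}, |N(959)| = 2.
N(891) = {873, 783}, |N(891)| = 2.
G on 49 vertices is 2-regular; this is C_{49}, the 49-cycle.
A has 25 distinct eigenvalues ≈ [2.0, 1.984, 1.935, 1.854, 1.743, 1.603, 1.437, 1.247, 1.037, 0.81, 0.569, 0.319, 0.064, -0.192, -0.445, -0.691, -0.925, -1.144, -1.345, -1.523, -1.676, -1.802, -1.898, -1.963, -1.996].
Lovász: ϑ = −49(-2*cos(pi/49))/(2+-(-1)*2*cos(pi/49)) = 49*cos(pi/49)/(cos(pi/49) + 1).
≈ 24.47481 (to 5 d.p.).
Sandwich: α(G)=24 ≤ ϑ(G)=49*cos(pi/49)/(cos(pi/49) + 1) ≤ χ(Ḡ)=25 (both strict).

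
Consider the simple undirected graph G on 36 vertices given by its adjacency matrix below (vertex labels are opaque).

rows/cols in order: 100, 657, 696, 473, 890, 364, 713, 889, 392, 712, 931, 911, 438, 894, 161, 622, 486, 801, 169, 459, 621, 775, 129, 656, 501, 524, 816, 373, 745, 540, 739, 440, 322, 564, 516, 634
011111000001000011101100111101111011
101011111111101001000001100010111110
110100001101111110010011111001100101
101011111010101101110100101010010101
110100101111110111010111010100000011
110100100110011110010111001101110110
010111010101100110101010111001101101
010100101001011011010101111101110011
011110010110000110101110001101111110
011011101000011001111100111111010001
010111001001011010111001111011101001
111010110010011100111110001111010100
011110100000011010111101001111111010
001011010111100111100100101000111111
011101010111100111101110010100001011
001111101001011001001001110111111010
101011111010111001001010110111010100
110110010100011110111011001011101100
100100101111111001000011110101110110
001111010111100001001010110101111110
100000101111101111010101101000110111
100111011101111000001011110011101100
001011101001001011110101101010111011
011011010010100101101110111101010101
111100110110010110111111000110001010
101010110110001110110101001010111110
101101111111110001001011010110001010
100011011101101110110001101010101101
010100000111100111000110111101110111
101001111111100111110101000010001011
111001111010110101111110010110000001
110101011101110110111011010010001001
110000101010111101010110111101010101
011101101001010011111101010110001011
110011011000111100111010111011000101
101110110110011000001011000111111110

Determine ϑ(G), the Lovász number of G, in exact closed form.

8

N(438) = {657, 696, 473, 890, 713, 894, 161, 486, 169, 459, 621, 775, 656, 816, 373, 745, 540, 739, 440, 322, 516}, |N(438)| = 21.
deg(440) = 21; N(440) = {100, 657, 473, 364, 889, 392, 712, 911, 438, 894, 622, 486, 169, 459, 621, 129, 656, 524, 745, 322, 634}.
deg(540) = 21; N(540) = {100, 696, 364, 713, 889, 392, 712, 931, 911, 438, 622, 486, 801, 169, 459, 775, 656, 745, 322, 516, 634}.
Vertex 322 has 21 neighbors: 100, 657, 713, 392, 931, 438, 894, 161, 622, 801, 459, 775, 129, 501, 524, 816, 373, 540, 440, 564, 634.
21-regular, N=36; Kneser-type, 2-subsets of [9].
Distinct eigenvalues (to 5 d.p.): [21.0, 1.0, -6.0].
−36·(-6) / ((21)−(-6)) = 8 = ϑ(G).
ϑ(G) ≈ 8.000000000.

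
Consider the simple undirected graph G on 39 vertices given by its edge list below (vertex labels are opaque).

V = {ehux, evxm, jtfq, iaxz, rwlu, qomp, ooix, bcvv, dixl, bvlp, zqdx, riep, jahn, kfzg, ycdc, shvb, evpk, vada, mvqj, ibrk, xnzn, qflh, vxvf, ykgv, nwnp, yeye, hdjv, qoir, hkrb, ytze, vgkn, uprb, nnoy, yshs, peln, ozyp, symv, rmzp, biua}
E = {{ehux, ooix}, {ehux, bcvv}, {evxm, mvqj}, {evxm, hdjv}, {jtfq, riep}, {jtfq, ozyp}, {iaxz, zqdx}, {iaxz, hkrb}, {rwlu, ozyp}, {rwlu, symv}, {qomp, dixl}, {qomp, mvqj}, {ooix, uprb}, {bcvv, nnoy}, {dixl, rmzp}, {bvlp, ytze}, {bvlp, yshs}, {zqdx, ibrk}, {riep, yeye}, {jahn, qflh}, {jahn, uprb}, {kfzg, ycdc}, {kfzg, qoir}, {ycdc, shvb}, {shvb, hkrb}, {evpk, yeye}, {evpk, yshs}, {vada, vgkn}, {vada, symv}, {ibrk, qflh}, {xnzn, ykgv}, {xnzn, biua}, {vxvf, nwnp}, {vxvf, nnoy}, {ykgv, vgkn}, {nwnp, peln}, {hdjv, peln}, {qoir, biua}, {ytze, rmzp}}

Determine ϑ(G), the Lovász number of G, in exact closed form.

N(qoir) = {kfzg, biua}, |N(qoir)| = 2.
N(mvqj) = {evxm, qomp}, |N(mvqj)| = 2.
Vertex yeye has 2 neighbors: riep, evpk.
N(ibrk) = {zqdx, qflh}, |N(ibrk)| = 2.
G on 39 vertices is 2-regular; connected 2-regular on 39 ⇒ C_{39}.
The 20 distinct eigenvalues: [2.0, 1.974101, 1.897073, 1.770912, 1.598886, 1.385449, 1.136129, 0.857385, 0.556435, 0.241073, -0.080532, -0.400051, -0.70921, -1.0, -1.264891, -1.497021, -1.69038, -1.839959, -1.941884, -1.993515].
λ_max=2, λ_min=-2*cos(pi/39); ϑ = −39·λ_min/(λ_max−λ_min) = 39*cos(pi/39)/(cos(pi/39) + 1).
= 19.46833241… (decimal).
Lovász sandwich 19 ≤ 39*cos(pi/39)/(cos(pi/39) + 1) ≤ 20: both strict.

39*cos(pi/39)/(cos(pi/39) + 1)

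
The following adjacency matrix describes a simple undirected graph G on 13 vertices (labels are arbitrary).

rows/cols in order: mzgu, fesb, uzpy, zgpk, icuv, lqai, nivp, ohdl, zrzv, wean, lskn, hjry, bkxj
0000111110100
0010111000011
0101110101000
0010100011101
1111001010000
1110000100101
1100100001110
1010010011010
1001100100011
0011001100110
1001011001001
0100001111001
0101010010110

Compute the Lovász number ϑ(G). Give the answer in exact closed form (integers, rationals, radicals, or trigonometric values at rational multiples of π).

deg(uzpy) = 6; N(uzpy) = {fesb, zgpk, icuv, lqai, ohdl, wean}.
Vertex wean has 6 neighbors: uzpy, zgpk, nivp, ohdl, lskn, hjry.
Vertex hjry has 6 neighbors: fesb, nivp, ohdl, zrzv, wean, bkxj.
N(lqai) = {mzgu, fesb, uzpy, ohdl, lskn, bkxj}, |N(lqai)| = 6.
Regular of degree 6 on 13 vertices: SR(13,6,2,3) — a Paley graph.
A has 3 distinct eigenvalues ≈ [6.0, 1.3028, -2.3028].
Lovász (edge-transitive): ϑ = −13·(-sqrt(13)/2 - 1/2)/((6)−(-sqrt(13)/2 - 1/2)) = sqrt(13).
Numerically 3.60555.

sqrt(13)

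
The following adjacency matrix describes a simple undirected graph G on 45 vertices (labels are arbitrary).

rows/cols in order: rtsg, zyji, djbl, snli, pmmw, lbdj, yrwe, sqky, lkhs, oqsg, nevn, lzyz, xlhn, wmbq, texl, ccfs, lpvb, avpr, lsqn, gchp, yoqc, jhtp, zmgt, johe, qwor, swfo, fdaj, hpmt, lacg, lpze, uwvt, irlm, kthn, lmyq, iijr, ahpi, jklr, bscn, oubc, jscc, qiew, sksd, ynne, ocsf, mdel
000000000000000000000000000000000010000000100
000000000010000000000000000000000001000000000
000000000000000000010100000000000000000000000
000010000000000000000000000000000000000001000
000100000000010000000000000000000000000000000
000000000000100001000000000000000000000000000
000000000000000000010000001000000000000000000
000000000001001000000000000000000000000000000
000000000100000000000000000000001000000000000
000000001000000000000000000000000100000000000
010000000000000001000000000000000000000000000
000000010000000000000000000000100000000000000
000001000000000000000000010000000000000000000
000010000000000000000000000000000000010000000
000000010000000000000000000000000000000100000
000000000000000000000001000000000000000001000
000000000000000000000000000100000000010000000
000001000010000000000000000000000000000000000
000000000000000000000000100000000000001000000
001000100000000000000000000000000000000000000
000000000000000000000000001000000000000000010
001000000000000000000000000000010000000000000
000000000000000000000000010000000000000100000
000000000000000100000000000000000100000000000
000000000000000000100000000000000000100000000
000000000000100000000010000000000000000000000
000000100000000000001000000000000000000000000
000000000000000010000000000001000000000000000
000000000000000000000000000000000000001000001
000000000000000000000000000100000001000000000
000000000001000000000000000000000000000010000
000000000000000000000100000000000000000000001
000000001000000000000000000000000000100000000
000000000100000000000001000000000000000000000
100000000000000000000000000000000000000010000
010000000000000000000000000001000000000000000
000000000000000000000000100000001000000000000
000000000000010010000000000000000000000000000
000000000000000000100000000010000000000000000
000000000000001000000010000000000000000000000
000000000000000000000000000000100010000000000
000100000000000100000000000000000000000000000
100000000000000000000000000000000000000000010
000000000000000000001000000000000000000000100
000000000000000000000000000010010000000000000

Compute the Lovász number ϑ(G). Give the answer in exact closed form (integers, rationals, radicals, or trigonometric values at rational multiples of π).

N(lbdj) = {xlhn, avpr}, |N(lbdj)| = 2.
N(ynne) = {rtsg, ocsf}, |N(ynne)| = 2.
Vertex zmgt has 2 neighbors: swfo, jscc.
N(iijr) = {rtsg, qiew}, |N(iijr)| = 2.
Every vertex has degree 2 (N=45); this is C_{45}, the 45-cycle.
A has 23 distinct eigenvalues ≈ [2.0, 1.981, 1.923, 1.827, 1.696, 1.532, 1.338, 1.118, 0.877, 0.618, 0.347, 0.07, -0.209, -0.484, -0.749, -1.0, -1.231, -1.439, -1.618, -1.766, -1.879, -1.956, -1.995].
−45·(-2*cos(pi/45)) / ((2)−(-2*cos(pi/45))) = 45*cos(pi/45)/(cos(pi/45) + 1) = ϑ(G).
≈ 22.472562 (to 6 d.p.).
Lovász sandwich 22 ≤ 45*cos(pi/45)/(cos(pi/45) + 1) ≤ 23: both strict.

45*cos(pi/45)/(cos(pi/45) + 1)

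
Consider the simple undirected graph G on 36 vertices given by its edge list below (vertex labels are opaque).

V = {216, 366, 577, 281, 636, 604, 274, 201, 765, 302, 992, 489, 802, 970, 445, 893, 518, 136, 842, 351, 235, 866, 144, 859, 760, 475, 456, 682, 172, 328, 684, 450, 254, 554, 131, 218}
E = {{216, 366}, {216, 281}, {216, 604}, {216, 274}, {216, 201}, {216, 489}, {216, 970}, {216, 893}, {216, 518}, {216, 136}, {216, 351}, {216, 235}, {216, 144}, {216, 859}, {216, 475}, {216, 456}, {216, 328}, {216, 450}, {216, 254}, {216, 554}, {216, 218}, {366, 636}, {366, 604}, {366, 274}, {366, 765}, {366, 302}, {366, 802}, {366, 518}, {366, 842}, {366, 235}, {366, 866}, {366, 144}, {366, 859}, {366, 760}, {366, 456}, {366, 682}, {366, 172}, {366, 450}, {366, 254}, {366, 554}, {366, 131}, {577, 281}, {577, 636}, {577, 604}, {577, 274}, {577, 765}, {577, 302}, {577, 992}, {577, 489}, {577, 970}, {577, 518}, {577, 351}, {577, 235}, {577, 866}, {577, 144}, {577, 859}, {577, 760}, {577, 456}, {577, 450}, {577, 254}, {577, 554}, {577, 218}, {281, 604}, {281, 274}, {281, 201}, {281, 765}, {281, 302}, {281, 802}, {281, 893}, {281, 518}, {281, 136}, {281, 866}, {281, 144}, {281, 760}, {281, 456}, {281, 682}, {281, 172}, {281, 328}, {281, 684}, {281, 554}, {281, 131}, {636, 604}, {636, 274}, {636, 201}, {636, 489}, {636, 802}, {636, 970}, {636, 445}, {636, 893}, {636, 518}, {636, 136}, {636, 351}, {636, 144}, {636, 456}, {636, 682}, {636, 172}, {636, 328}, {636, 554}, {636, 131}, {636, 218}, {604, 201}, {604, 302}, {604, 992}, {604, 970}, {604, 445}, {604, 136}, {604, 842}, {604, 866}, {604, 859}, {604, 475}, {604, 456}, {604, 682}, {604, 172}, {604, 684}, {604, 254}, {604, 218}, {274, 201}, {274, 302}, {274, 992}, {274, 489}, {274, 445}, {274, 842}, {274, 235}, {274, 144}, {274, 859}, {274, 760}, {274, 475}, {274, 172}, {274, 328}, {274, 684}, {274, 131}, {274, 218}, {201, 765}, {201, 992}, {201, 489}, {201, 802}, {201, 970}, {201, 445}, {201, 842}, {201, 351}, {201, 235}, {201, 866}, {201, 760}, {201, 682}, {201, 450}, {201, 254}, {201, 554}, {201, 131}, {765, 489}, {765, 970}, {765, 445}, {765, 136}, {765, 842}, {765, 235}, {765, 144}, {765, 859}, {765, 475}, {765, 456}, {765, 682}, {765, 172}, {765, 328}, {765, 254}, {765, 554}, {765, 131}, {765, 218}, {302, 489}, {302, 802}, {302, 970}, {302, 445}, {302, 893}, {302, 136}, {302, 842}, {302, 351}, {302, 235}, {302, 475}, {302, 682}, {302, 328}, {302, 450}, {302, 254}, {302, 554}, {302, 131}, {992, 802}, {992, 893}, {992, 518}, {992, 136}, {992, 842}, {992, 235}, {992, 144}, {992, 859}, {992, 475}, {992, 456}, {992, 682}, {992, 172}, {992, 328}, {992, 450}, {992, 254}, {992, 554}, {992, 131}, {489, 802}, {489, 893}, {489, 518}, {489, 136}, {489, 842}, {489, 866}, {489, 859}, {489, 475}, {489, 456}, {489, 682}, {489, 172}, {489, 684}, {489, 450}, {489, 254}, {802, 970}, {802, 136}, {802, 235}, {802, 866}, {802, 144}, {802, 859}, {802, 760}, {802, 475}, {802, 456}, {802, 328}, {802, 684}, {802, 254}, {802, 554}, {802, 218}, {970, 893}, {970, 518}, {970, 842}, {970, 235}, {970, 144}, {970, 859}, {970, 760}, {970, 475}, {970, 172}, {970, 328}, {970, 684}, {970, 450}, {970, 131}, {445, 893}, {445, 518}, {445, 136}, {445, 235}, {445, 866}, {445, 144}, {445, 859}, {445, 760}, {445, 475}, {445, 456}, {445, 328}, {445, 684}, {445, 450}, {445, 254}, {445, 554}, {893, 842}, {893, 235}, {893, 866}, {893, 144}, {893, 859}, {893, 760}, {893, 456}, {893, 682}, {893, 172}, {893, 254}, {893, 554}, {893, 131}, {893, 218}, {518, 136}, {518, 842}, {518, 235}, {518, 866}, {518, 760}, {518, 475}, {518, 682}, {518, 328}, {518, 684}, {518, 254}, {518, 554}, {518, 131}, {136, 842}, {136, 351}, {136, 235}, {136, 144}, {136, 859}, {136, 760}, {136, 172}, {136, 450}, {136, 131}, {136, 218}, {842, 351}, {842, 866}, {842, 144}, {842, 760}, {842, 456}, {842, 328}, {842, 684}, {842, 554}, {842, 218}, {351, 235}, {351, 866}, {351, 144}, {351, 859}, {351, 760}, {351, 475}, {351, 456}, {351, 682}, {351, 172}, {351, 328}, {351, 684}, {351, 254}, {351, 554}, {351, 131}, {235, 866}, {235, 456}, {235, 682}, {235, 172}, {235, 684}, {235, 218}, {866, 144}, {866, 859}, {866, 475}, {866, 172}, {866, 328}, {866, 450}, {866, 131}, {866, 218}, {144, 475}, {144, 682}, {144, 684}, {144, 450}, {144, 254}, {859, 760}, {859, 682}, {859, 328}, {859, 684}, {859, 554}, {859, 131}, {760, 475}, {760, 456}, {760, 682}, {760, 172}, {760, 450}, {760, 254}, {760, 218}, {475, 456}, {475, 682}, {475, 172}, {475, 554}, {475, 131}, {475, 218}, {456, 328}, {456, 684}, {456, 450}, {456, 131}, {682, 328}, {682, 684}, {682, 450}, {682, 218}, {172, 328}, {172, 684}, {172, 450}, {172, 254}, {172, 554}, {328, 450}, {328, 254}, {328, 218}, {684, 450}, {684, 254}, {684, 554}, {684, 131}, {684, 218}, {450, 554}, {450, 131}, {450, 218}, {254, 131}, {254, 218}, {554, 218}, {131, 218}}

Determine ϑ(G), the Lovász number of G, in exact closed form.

8

N(760) = {366, 577, 281, 274, 201, 802, 970, 445, 893, 518, 136, 842, 351, 859, 475, 456, 682, 172, 450, 254, 218}, |N(760)| = 21.
Vertex 216 has 21 neighbors: 366, 281, 604, 274, 201, 489, 970, 893, 518, 136, 351, 235, 144, 859, 475, 456, 328, 450, 254, 554, 218.
Vertex 456 has 21 neighbors: 216, 366, 577, 281, 636, 604, 765, 992, 489, 802, 445, 893, 842, 351, 235, 760, 475, 328, 684, 450, 131.
deg(274) = 21; N(274) = {216, 366, 577, 281, 636, 201, 302, 992, 489, 445, 842, 235, 144, 859, 760, 475, 172, 328, 684, 131, 218}.
G on 36 vertices is 21-regular; this is K(9,2), the Kneser graph.
spec(A) ≈ [21.0, 1.0, -6.0] (distinct, 5 d.p.).
ϑ = −N·λ_min/(λ_max−λ_min) = −36·(-6)/(21−(-6)) = 8.
= 8.00000000… (decimal).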